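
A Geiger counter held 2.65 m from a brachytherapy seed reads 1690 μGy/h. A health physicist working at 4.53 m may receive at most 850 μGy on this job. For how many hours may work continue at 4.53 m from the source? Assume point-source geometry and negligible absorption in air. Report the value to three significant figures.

By the inverse-square law, rate at 4.53 m:
1690 × (2.65/4.53)² = 1690 × 0.3422 = 578.3 μGy/h.
Stay time = 850 μGy ÷ 578.3 μGy/h = 1.470 h.

1.47 h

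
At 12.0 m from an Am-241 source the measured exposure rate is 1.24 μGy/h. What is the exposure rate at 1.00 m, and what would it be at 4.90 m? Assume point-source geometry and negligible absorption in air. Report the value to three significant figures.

179 μGy/h; 7.44 μGy/h

By the inverse-square law,
At 1.00 m: 1.24 × (12.0/1.00)² = 1.24 × 144.0 = 178.6 μGy/h
At 4.90 m: 178.6 × (1.00/4.90)² = 178.6 × 0.04165 = 7.439 μGy/h.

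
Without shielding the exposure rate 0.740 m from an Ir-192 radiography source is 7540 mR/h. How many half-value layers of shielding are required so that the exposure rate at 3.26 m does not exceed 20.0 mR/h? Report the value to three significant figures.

4.28 half-value layers

At 3.26 m, distance alone gives (0.740/3.26)² = 0.05153, so 7540 × 0.05153 = 388.5 mR/h.
Further attenuation needed: 388.5/20.0 = 19.43.
n = log₂(19.43) = 4.280 half-value layers.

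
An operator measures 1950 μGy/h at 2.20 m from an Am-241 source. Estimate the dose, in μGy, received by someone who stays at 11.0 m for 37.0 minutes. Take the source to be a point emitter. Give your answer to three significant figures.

48.1 μGy

Since intensity falls as 1/r², rate at 11.0 m:
1950 × (2.20/11.0)² = 1950 × 0.04000 = 78.00 μGy/h.
Dose = rate × time = 78.00 μGy/h × 0.6167 h = 48.10 μGy.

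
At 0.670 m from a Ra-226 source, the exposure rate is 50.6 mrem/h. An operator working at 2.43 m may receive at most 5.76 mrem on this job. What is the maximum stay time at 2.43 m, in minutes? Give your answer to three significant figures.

89.8 min

Since intensity falls as 1/r², rate at 2.43 m:
50.6 × (0.670/2.43)² = 50.6 × 0.07602 = 3.847 mrem/h.
Stay time = 5.76 mrem ÷ 3.847 mrem/h = 1.497 h = 89.82 min.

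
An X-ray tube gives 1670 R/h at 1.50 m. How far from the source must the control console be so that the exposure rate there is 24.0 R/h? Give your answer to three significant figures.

Applying the 1/r² law, d₂ = d₁·√(I₁/I₂).
I₁/I₂ = 1670/24.0 = 69.58, so d₂ = 1.50 × √69.58 = 12.51 m.

12.5 m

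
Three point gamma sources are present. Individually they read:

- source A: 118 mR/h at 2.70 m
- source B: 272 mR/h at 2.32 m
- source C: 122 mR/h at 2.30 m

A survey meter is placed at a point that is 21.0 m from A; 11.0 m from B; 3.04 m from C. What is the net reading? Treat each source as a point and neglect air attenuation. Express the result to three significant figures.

By superposition, sum each source's inverse-square contribution:
A: 118 × (2.70/21.0)² = 1.951 mR/h
B: 272 × (2.32/11.0)² = 12.10 mR/h
C: 122 × (2.30/3.04)² = 69.83 mR/h
Total = 1.951 + 12.10 + 69.83 = 83.88 mR/h.

83.9 mR/h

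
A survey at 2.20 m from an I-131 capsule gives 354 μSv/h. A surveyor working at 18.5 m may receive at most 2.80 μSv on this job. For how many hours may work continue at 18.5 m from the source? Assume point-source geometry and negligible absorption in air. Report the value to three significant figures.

0.559 h

Applying the 1/r² law, rate at 18.5 m:
354 × (2.20/18.5)² = 354 × 0.01414 = 5.006 μSv/h.
Stay time = 2.80 μSv ÷ 5.006 μSv/h = 0.5593 h.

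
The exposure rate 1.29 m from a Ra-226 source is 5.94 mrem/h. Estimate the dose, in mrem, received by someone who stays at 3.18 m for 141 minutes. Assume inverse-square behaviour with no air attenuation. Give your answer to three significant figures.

Since intensity falls as 1/r², rate at 3.18 m:
(1.29/3.18)² = 0.1646, so 5.94 × 0.1646 = 0.9777 mrem/h.
Dose = rate × time = 0.9777 mrem/h × 2.350 h = 2.298 mrem.

2.30 mrem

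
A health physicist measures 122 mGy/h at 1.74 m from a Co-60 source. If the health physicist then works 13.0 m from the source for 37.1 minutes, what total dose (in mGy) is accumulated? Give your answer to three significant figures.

1.35 mGy

Applying the 1/r² law, rate at 13.0 m:
(1.74/13.0)² = 0.01791, so 122 × 0.01791 = 2.185 mGy/h.
Dose = rate × time = 2.185 mGy/h × 0.6183 h = 1.351 mGy.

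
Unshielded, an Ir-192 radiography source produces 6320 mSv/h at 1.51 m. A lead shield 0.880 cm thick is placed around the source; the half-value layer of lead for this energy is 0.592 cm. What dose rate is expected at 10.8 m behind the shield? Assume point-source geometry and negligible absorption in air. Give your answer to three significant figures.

Distance alone: (1.51/10.8)² = 0.01955, so 6320 × 0.01955 = 123.6 mSv/h.
Shield: 0.880/0.592 = 1.486 half-value layers → attenuation 2^(−1.486) = 0.3570.
Combined: 123.6 × 0.3570 = 44.13 mSv/h.

44.1 mSv/h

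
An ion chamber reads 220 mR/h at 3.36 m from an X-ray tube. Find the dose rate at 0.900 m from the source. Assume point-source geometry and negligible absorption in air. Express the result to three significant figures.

Intensity scales as (d₁/d₂)², so the rate at 0.900 m is
(3.36/0.900)² = 13.94, so 220 × 13.94 = 3067 mR/h.

3070 mR/h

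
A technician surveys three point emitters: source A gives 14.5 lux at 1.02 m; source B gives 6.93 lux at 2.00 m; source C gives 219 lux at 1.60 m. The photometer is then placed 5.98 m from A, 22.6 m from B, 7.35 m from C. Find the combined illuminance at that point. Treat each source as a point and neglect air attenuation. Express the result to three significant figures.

Each source contributes Iᵢ·(dᵢ/rᵢ)²; contributions add.
A: 14.5 × (1.02/5.98)² = 0.4219 lux
B: 6.93 × (2.00/22.6)² = 0.05427 lux
C: 219 × (1.60/7.35)² = 10.38 lux
Total = 0.4219 + 0.05427 + 10.38 = 10.86 lux.

10.9 lux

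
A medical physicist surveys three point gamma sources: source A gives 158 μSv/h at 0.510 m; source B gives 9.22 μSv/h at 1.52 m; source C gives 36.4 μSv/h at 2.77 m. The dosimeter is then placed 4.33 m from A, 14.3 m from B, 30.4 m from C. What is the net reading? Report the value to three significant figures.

2.60 μSv/h

By superposition, sum each source's inverse-square contribution:
A: 158 × (0.510/4.33)² = 2.192 μSv/h
B: 9.22 × (1.52/14.3)² = 0.1042 μSv/h
C: 36.4 × (2.77/30.4)² = 0.3022 μSv/h
Total = 2.192 + 0.1042 + 0.3022 = 2.598 μSv/h.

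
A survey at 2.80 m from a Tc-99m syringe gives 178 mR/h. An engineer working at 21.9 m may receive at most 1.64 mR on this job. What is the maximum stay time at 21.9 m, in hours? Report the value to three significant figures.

By the inverse-square law, rate at 21.9 m:
178 × (2.80/21.9)² = 178 × 0.01635 = 2.910 mR/h.
Stay time = 1.64 mR ÷ 2.910 mR/h = 0.5636 h.

0.564 h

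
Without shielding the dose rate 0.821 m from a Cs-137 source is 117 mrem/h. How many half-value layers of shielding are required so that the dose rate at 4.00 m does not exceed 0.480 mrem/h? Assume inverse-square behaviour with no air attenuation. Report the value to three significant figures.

3.36 half-value layers

At 4.00 m, distance alone gives 117 × (0.821/4.00)² = 117 × 0.04213 = 4.929 mrem/h.
Further attenuation needed: 4.929/0.480 = 10.27.
n = log₂(10.27) = 3.360 half-value layers.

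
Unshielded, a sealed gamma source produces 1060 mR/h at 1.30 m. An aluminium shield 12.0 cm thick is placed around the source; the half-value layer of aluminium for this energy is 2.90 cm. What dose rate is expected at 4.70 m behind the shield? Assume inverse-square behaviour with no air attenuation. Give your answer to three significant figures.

Distance alone: 1060 × (1.30/4.70)² = 1060 × 0.07651 = 81.10 mR/h.
Shield: 12.0/2.90 = 4.138 half-value layers → attenuation 2^(−4.138) = 0.05680.
Combined: 81.10 × 0.05680 = 4.606 mR/h.

4.61 mR/h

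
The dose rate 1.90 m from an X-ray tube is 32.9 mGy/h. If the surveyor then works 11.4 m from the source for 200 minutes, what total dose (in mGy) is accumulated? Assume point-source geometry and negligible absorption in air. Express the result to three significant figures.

Intensity scales as (d₁/d₂)², so rate at 11.4 m:
32.9 × (1.90/11.4)² = 32.9 × 0.02778 = 0.9140 mGy/h.
Dose = rate × time = 0.9140 mGy/h × 3.333 h = 3.046 mGy.

3.05 mGy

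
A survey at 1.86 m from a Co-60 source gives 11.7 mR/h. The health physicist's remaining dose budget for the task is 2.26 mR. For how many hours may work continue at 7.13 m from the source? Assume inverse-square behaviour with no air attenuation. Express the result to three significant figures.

2.84 h

Since intensity falls as 1/r², rate at 7.13 m:
(1.86/7.13)² = 0.06805, so 11.7 × 0.06805 = 0.7962 mR/h.
Stay time = 2.26 mR ÷ 0.7962 mR/h = 2.838 h.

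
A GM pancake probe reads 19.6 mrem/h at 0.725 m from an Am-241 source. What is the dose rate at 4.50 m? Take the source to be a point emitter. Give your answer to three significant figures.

0.509 mrem/h

By the inverse-square law, the rate at 4.50 m is
(0.725/4.50)² = 0.02596, so 19.6 × 0.02596 = 0.5088 mrem/h.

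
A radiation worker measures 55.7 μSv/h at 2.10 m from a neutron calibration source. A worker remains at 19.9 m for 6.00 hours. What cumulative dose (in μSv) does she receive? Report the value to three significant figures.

3.72 μSv

Since intensity falls as 1/r², rate at 19.9 m:
55.7 × (2.10/19.9)² = 55.7 × 0.01114 = 0.6205 μSv/h.
Dose = rate × time = 0.6205 μSv/h × 6.000 h = 3.723 μSv.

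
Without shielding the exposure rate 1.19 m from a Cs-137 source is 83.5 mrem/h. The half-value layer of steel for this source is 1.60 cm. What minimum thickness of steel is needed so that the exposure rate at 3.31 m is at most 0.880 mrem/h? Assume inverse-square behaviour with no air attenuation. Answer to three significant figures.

5.79 cm

At 3.31 m, distance alone gives (1.19/3.31)² = 0.1293, so 83.5 × 0.1293 = 10.80 mrem/h.
Further attenuation needed: 10.80/0.880 = 12.27.
n = log₂(12.27) = 3.617 half-value layers.
Thickness = 3.617 × 1.60 cm = 5.787 cm.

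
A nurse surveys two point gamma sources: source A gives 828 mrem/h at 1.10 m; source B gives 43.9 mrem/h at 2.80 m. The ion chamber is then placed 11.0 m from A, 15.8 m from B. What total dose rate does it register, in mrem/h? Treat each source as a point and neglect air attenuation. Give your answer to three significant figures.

9.66 mrem/h

By superposition, sum each source's inverse-square contribution:
A: 828 × (1.10/11.0)² = 8.280 mrem/h
B: 43.9 × (2.80/15.8)² = 1.379 mrem/h
Total = 8.280 + 1.379 = 9.659 mrem/h.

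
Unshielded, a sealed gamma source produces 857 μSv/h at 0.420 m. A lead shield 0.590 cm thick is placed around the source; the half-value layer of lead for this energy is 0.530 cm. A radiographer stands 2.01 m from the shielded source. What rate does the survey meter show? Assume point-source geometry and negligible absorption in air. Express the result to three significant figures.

17.3 μSv/h

Distance alone: 857 × (0.420/2.01)² = 857 × 0.04366 = 37.42 μSv/h.
Shield: 0.590/0.530 = 1.113 half-value layers → attenuation 2^(−1.113) = 0.4623.
Combined: 37.42 × 0.4623 = 17.30 μSv/h.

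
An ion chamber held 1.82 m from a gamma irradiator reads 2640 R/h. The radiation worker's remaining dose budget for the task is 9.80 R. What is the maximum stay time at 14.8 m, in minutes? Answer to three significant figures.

14.7 min

Since intensity falls as 1/r², rate at 14.8 m:
2640 × (1.82/14.8)² = 2640 × 0.01512 = 39.92 R/h.
Stay time = 9.80 R ÷ 39.92 R/h = 0.2455 h = 14.73 min.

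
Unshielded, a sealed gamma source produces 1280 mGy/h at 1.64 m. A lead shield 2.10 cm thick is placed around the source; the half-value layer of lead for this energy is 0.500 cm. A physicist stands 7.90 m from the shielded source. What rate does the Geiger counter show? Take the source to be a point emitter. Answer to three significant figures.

Distance alone: (1.64/7.90)² = 0.04310, so 1280 × 0.04310 = 55.17 mGy/h.
Shield: 2.10/0.500 = 4.200 half-value layers → attenuation 2^(−4.200) = 0.05441.
Combined: 55.17 × 0.05441 = 3.002 mGy/h.

3.00 mGy/h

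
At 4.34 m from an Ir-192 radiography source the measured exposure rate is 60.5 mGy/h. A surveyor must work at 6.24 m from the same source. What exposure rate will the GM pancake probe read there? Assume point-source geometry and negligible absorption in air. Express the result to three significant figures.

Intensity scales as (d₁/d₂)², so scaling from 4.34 m to 6.24 m:
(4.34/6.24)² = 0.4837, so 60.5 × 0.4837 = 29.26 mGy/h.

29.3 mGy/h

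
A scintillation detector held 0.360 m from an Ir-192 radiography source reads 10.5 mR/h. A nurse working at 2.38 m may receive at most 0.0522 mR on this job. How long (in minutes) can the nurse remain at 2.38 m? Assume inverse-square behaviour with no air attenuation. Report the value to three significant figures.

13.0 min

Using I₁d₁² = I₂d₂², rate at 2.38 m:
10.5 × (0.360/2.38)² = 10.5 × 0.02288 = 0.2402 mR/h.
Stay time = 0.0522 mR ÷ 0.2402 mR/h = 0.2173 h = 13.04 min.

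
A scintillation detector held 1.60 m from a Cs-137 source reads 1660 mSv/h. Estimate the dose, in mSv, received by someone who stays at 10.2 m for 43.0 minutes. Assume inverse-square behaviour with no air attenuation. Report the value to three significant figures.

By the inverse-square law, rate at 10.2 m:
(1.60/10.2)² = 0.02461, so 1660 × 0.02461 = 40.85 mSv/h.
Dose = rate × time = 40.85 mSv/h × 0.7167 h = 29.28 mSv.

29.3 mSv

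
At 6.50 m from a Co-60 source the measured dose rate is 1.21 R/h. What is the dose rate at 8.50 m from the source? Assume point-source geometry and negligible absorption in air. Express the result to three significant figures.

By the inverse-square law, scaling from 6.50 m to 8.50 m:
(6.50/8.50)² = 0.5848, so 1.21 × 0.5848 = 0.7076 R/h.

0.708 R/h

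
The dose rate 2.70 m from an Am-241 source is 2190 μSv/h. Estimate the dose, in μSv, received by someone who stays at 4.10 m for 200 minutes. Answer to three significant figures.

Since intensity falls as 1/r², rate at 4.10 m:
2190 × (2.70/4.10)² = 2190 × 0.4337 = 949.8 μSv/h.
Dose = rate × time = 949.8 μSv/h × 3.333 h = 3166 μSv.

3170 μSv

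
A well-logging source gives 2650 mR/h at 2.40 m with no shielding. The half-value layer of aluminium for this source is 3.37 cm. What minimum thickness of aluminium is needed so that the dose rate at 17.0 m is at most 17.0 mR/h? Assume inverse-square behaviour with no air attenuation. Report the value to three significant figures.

5.51 cm

At 17.0 m, distance alone gives 2650 × (2.40/17.0)² = 2650 × 0.01993 = 52.81 mR/h.
Further attenuation needed: 52.81/17.0 = 3.106.
n = log₂(3.106) = 1.635 half-value layers.
Thickness = 1.635 × 3.37 cm = 5.510 cm.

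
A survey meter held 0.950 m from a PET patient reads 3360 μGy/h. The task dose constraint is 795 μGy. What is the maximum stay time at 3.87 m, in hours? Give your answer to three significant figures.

3.93 h

Using I₁d₁² = I₂d₂², rate at 3.87 m:
3360 × (0.950/3.87)² = 3360 × 0.06026 = 202.5 μGy/h.
Stay time = 795 μGy ÷ 202.5 μGy/h = 3.926 h.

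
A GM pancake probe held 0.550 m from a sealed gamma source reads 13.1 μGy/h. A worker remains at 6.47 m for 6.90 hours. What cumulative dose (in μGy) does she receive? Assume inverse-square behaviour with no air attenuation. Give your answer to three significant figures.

Applying the 1/r² law, rate at 6.47 m:
(0.550/6.47)² = 0.007226, so 13.1 × 0.007226 = 0.09466 μGy/h.
Dose = rate × time = 0.09466 μGy/h × 6.900 h = 0.6532 μGy.

0.653 μGy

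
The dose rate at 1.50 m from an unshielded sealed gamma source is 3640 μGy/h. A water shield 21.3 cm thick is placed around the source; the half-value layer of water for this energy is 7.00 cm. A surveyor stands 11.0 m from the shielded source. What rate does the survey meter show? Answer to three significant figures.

8.21 μGy/h

Distance alone: 3640 × (1.50/11.0)² = 3640 × 0.01860 = 67.70 μGy/h.
Shield: 21.3/7.00 = 3.043 half-value layers → attenuation 2^(−3.043) = 0.1213.
Combined: 67.70 × 0.1213 = 8.212 μGy/h.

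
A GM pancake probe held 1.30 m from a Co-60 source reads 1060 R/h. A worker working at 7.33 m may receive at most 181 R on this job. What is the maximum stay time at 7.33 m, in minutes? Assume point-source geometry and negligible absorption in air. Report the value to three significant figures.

Using I₁d₁² = I₂d₂², rate at 7.33 m:
1060 × (1.30/7.33)² = 1060 × 0.03145 = 33.34 R/h.
Stay time = 181 R ÷ 33.34 R/h = 5.429 h = 325.7 min.

326 min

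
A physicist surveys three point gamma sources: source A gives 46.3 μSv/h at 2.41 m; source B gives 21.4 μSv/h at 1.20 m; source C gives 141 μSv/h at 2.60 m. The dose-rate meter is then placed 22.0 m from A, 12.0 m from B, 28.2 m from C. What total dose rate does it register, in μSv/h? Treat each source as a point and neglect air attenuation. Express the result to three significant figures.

By superposition, sum each source's inverse-square contribution:
A: 46.3 × (2.41/22.0)² = 0.5556 μSv/h
B: 21.4 × (1.20/12.0)² = 0.2140 μSv/h
C: 141 × (2.60/28.2)² = 1.199 μSv/h
Total = 0.5556 + 0.2140 + 1.199 = 1.969 μSv/h.

1.97 μSv/h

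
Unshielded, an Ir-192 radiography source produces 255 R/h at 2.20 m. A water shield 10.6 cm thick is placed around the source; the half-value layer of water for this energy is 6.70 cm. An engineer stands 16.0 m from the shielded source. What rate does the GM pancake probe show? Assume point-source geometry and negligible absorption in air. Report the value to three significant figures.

Distance alone: 255 × (2.20/16.0)² = 255 × 0.01891 = 4.822 R/h.
Shield: 10.6/6.70 = 1.582 half-value layers → attenuation 2^(−1.582) = 0.3340.
Combined: 4.822 × 0.3340 = 1.611 R/h.

1.61 R/h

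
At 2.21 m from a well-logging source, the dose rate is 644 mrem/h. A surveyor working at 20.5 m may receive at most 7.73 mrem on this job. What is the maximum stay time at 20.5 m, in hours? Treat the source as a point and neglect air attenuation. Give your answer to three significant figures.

Applying the 1/r² law, rate at 20.5 m:
(2.21/20.5)² = 0.01162, so 644 × 0.01162 = 7.483 mrem/h.
Stay time = 7.73 mrem ÷ 7.483 mrem/h = 1.033 h.

1.03 h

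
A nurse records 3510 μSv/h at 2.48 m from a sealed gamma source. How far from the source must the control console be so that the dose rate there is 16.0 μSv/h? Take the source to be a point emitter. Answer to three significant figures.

By the inverse-square law, d₂ = d₁·√(I₁/I₂).
I₁/I₂ = 3510/16.0 = 219.4, so d₂ = 2.48 × √219.4 = 36.73 m.

36.7 m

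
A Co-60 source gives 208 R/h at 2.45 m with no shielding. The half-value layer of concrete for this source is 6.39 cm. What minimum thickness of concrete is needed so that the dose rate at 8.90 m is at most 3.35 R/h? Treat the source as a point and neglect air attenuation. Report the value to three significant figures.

14.3 cm

At 8.90 m, distance alone gives (2.45/8.90)² = 0.07578, so 208 × 0.07578 = 15.76 R/h.
Further attenuation needed: 15.76/3.35 = 4.704.
n = log₂(4.704) = 2.234 half-value layers.
Thickness = 2.234 × 6.39 cm = 14.28 cm.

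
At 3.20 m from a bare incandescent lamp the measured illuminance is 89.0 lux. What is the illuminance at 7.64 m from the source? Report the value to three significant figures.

Since intensity falls as 1/r², scaling from 3.20 m to 7.64 m:
(3.20/7.64)² = 0.1754, so 89.0 × 0.1754 = 15.61 lux.

15.6 lux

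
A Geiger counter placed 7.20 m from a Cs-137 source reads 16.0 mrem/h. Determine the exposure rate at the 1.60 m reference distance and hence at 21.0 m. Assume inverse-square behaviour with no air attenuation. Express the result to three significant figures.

324 mrem/h; 1.88 mrem/h

Applying the 1/r² law,
At 1.60 m: 16.0 × (7.20/1.60)² = 16.0 × 20.25 = 324.0 mrem/h
At 21.0 m: 324.0 × (1.60/21.0)² = 324.0 × 0.005805 = 1.881 mrem/h.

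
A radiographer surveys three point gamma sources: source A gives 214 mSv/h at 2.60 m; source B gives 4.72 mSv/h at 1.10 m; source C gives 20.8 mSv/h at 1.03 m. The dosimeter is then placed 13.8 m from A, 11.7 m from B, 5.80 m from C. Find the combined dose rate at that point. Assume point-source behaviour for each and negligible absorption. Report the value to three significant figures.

8.29 mSv/h

Each source contributes Iᵢ·(dᵢ/rᵢ)²; contributions add.
A: 214 × (2.60/13.8)² = 7.596 mSv/h
B: 4.72 × (1.10/11.7)² = 0.04172 mSv/h
C: 20.8 × (1.03/5.80)² = 0.6560 mSv/h
Total = 7.596 + 0.04172 + 0.6560 = 8.294 mSv/h.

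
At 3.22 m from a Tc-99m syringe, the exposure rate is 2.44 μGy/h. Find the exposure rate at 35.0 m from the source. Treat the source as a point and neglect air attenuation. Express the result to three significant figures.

0.0207 μGy/h

By the inverse-square law, the rate at 35.0 m is
2.44 × (3.22/35.0)² = 2.44 × 0.008464 = 0.02065 μGy/h.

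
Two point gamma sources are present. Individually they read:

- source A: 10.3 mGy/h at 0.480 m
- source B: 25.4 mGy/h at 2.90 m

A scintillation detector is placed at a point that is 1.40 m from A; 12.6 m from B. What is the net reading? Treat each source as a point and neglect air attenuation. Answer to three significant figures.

2.56 mGy/h

By superposition, sum each source's inverse-square contribution:
A: 10.3 × (0.480/1.40)² = 1.211 mGy/h
B: 25.4 × (2.90/12.6)² = 1.346 mGy/h
Total = 1.211 + 1.346 = 2.557 mGy/h.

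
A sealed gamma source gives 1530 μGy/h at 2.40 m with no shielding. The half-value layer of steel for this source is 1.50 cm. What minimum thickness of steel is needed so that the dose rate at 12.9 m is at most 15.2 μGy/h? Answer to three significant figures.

At 12.9 m, distance alone gives (2.40/12.9)² = 0.03461, so 1530 × 0.03461 = 52.95 μGy/h.
Further attenuation needed: 52.95/15.2 = 3.484.
n = log₂(3.484) = 1.801 half-value layers.
Thickness = 1.801 × 1.50 cm = 2.701 cm.

2.70 cm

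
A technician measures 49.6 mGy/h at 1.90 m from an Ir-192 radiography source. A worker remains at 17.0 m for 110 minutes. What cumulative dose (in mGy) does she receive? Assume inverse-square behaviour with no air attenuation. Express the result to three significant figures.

1.14 mGy

Intensity scales as (d₁/d₂)², so rate at 17.0 m:
49.6 × (1.90/17.0)² = 49.6 × 0.01249 = 0.6195 mGy/h.
Dose = rate × time = 0.6195 mGy/h × 1.833 h = 1.136 mGy.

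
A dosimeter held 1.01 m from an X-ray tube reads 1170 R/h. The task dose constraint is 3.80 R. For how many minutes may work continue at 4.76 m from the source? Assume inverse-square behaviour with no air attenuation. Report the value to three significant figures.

4.33 min

Since intensity falls as 1/r², rate at 4.76 m:
1170 × (1.01/4.76)² = 1170 × 0.04502 = 52.67 R/h.
Stay time = 3.80 R ÷ 52.67 R/h = 0.07215 h = 4.329 min.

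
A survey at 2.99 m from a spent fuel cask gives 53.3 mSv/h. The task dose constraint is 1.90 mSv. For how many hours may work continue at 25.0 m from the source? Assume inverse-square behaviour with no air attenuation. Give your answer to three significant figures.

2.49 h

Applying the 1/r² law, rate at 25.0 m:
(2.99/25.0)² = 0.01430, so 53.3 × 0.01430 = 0.7622 mSv/h.
Stay time = 1.90 mSv ÷ 0.7622 mSv/h = 2.493 h.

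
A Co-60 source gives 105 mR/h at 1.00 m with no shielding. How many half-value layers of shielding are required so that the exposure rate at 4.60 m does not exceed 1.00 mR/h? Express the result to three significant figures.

2.31 half-value layers

At 4.60 m, distance alone gives 105 × (1.00/4.60)² = 105 × 0.04726 = 4.962 mR/h.
Further attenuation needed: 4.962/1.00 = 4.962.
n = log₂(4.962) = 2.311 half-value layers.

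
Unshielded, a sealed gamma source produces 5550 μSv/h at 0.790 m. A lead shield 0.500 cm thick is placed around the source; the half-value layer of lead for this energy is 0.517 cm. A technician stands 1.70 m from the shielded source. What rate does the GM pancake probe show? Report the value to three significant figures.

613 μSv/h

Distance alone: (0.790/1.70)² = 0.2160, so 5550 × 0.2160 = 1199 μSv/h.
Shield: 0.500/0.517 = 0.9671 half-value layers → attenuation 2^(−0.9671) = 0.5115.
Combined: 1199 × 0.5115 = 613.3 μSv/h.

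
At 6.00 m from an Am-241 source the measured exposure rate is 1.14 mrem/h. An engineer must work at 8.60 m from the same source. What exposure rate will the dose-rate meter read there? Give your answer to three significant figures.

0.555 mrem/h

Since intensity falls as 1/r², scaling from 6.00 m to 8.60 m:
1.14 × (6.00/8.60)² = 1.14 × 0.4867 = 0.5548 mrem/h.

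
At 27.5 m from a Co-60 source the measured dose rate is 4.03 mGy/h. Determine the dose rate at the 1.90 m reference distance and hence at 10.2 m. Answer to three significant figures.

844 mGy/h; 29.3 mGy/h

Using I₁d₁² = I₂d₂²,
At 1.90 m: 4.03 × (27.5/1.90)² = 4.03 × 209.5 = 844.3 mGy/h
At 10.2 m: (1.90/10.2)² = 0.03470, so 844.3 × 0.03470 = 29.30 mGy/h.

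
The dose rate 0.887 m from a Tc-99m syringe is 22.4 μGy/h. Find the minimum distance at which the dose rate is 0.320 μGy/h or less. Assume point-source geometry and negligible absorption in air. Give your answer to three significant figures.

Since intensity falls as 1/r², d₂ = d₁·√(I₁/I₂).
I₁/I₂ = 22.4/0.320 = 70.00, so d₂ = 0.887 × √70.00 = 7.421 m.

7.42 m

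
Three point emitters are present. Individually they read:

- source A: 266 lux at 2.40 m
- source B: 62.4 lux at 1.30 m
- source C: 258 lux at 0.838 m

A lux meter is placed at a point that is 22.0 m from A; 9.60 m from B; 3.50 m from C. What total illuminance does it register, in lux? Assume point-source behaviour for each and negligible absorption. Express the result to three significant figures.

19.1 lux

Each source contributes Iᵢ·(dᵢ/rᵢ)²; contributions add.
A: 266 × (2.40/22.0)² = 3.166 lux
B: 62.4 × (1.30/9.60)² = 1.144 lux
C: 258 × (0.838/3.50)² = 14.79 lux
Total = 3.166 + 1.144 + 14.79 = 19.10 lux.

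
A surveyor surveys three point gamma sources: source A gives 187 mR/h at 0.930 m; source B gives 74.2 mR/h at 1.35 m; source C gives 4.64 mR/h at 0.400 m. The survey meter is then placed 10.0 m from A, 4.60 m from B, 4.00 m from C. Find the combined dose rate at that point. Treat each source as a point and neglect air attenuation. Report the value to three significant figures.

8.05 mR/h

By superposition, sum each source's inverse-square contribution:
A: 187 × (0.930/10.0)² = 1.617 mR/h
B: 74.2 × (1.35/4.60)² = 6.391 mR/h
C: 4.64 × (0.400/4.00)² = 0.04640 mR/h
Total = 1.617 + 6.391 + 0.04640 = 8.054 mR/h.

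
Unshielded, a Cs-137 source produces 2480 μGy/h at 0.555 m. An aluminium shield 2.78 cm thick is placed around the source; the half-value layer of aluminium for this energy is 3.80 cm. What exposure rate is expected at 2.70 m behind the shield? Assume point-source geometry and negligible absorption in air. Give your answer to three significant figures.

Distance alone: (0.555/2.70)² = 0.04225, so 2480 × 0.04225 = 104.8 μGy/h.
Shield: 2.78/3.80 = 0.7316 half-value layers → attenuation 2^(−0.7316) = 0.6022.
Combined: 104.8 × 0.6022 = 63.11 μGy/h.

63.1 μGy/h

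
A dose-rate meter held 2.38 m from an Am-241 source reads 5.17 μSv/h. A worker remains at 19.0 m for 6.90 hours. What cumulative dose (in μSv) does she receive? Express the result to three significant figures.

0.560 μSv

Using I₁d₁² = I₂d₂², rate at 19.0 m:
5.17 × (2.38/19.0)² = 5.17 × 0.01569 = 0.08112 μSv/h.
Dose = rate × time = 0.08112 μSv/h × 6.900 h = 0.5597 μSv.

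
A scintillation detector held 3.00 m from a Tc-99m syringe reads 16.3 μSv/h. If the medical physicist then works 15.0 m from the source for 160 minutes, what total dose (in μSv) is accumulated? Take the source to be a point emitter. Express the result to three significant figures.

1.74 μSv

Since intensity falls as 1/r², rate at 15.0 m:
(3.00/15.0)² = 0.04000, so 16.3 × 0.04000 = 0.6520 μSv/h.
Dose = rate × time = 0.6520 μSv/h × 2.667 h = 1.739 μSv.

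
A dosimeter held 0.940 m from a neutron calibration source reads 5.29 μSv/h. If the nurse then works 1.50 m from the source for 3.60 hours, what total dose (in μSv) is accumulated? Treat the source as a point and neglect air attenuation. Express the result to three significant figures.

7.48 μSv

Since intensity falls as 1/r², rate at 1.50 m:
5.29 × (0.940/1.50)² = 5.29 × 0.3927 = 2.077 μSv/h.
Dose = rate × time = 2.077 μSv/h × 3.600 h = 7.477 μSv.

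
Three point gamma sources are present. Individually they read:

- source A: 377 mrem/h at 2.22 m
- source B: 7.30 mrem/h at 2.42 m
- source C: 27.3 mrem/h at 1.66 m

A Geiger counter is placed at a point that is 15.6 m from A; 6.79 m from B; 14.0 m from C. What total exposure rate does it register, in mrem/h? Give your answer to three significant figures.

8.95 mrem/h

Each source contributes Iᵢ·(dᵢ/rᵢ)²; contributions add.
A: 377 × (2.22/15.6)² = 7.635 mrem/h
B: 7.30 × (2.42/6.79)² = 0.9273 mrem/h
C: 27.3 × (1.66/14.0)² = 0.3838 mrem/h
Total = 7.635 + 0.9273 + 0.3838 = 8.946 mrem/h.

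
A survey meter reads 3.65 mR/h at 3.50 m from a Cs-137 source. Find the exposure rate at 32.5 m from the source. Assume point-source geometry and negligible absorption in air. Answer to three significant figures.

0.0423 mR/h

Applying the 1/r² law, the rate at 32.5 m is
(3.50/32.5)² = 0.01160, so 3.65 × 0.01160 = 0.04234 mR/h.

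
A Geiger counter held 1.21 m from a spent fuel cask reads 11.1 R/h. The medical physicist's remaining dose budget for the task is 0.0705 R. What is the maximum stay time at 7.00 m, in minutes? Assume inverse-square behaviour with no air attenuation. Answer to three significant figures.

Intensity scales as (d₁/d₂)², so rate at 7.00 m:
11.1 × (1.21/7.00)² = 11.1 × 0.02988 = 0.3317 R/h.
Stay time = 0.0705 R ÷ 0.3317 R/h = 0.2125 h = 12.75 min.

12.8 min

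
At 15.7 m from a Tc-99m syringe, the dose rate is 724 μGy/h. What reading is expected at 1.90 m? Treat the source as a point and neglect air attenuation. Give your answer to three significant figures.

49400 μGy/h

By the inverse-square law, the rate at 1.90 m is
724 × (15.7/1.90)² = 724 × 68.28 = 49430 μGy/h.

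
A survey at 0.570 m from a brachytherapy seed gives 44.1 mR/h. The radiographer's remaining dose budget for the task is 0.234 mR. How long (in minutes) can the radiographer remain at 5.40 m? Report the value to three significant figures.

28.6 min

Applying the 1/r² law, rate at 5.40 m:
44.1 × (0.570/5.40)² = 44.1 × 0.01114 = 0.4913 mR/h.
Stay time = 0.234 mR ÷ 0.4913 mR/h = 0.4763 h = 28.58 min.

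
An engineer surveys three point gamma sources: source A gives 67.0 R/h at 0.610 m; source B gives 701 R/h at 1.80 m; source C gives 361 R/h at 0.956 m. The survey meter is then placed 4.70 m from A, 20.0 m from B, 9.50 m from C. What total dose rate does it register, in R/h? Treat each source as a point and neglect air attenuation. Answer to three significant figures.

By superposition, sum each source's inverse-square contribution:
A: 67.0 × (0.610/4.70)² = 1.129 R/h
B: 701 × (1.80/20.0)² = 5.678 R/h
C: 361 × (0.956/9.50)² = 3.656 R/h
Total = 1.129 + 5.678 + 3.656 = 10.46 R/h.

10.5 R/h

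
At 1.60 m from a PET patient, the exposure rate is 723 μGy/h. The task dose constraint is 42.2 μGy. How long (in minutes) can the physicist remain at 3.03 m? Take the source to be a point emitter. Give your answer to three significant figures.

12.6 min

Using I₁d₁² = I₂d₂², rate at 3.03 m:
723 × (1.60/3.03)² = 723 × 0.2788 = 201.6 μGy/h.
Stay time = 42.2 μGy ÷ 201.6 μGy/h = 0.2093 h = 12.56 min.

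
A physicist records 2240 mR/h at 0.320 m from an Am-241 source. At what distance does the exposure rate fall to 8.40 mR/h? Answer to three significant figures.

5.23 m

Applying the 1/r² law, d₂ = d₁·√(I₁/I₂).
I₁/I₂ = 2240/8.40 = 266.7, so d₂ = 0.320 × √266.7 = 5.226 m.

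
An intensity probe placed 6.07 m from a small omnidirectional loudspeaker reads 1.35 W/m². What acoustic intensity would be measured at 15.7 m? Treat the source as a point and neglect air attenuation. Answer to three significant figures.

Since intensity falls as 1/r², scaling from 6.07 m to 15.7 m:
1.35 × (6.07/15.7)² = 1.35 × 0.1495 = 0.2018 W/m².

0.202 W/m²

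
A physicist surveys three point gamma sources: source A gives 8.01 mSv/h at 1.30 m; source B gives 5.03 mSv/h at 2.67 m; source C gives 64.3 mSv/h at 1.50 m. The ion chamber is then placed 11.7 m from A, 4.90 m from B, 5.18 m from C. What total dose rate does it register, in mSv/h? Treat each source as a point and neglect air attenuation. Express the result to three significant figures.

6.98 mSv/h

By superposition, sum each source's inverse-square contribution:
A: 8.01 × (1.30/11.7)² = 0.09889 mSv/h
B: 5.03 × (2.67/4.90)² = 1.493 mSv/h
C: 64.3 × (1.50/5.18)² = 5.392 mSv/h
Total = 0.09889 + 1.493 + 5.392 = 6.984 mSv/h.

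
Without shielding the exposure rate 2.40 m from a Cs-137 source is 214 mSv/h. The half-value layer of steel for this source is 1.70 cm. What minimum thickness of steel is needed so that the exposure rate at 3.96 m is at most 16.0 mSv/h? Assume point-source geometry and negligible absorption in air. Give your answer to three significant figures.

At 3.96 m, distance alone gives (2.40/3.96)² = 0.3673, so 214 × 0.3673 = 78.60 mSv/h.
Further attenuation needed: 78.60/16.0 = 4.912.
n = log₂(4.912) = 2.296 half-value layers.
Thickness = 2.296 × 1.70 cm = 3.903 cm.

3.90 cm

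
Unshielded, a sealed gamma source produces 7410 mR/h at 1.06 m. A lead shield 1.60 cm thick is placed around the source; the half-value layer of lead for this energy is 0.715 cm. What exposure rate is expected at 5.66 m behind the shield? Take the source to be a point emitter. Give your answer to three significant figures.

Distance alone: (1.06/5.66)² = 0.03507, so 7410 × 0.03507 = 259.9 mR/h.
Shield: 1.60/0.715 = 2.238 half-value layers → attenuation 2^(−2.238) = 0.2120.
Combined: 259.9 × 0.2120 = 55.10 mR/h.

55.1 mR/h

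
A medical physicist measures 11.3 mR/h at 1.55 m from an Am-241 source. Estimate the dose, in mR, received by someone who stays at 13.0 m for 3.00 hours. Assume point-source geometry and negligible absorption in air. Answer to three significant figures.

0.482 mR

Intensity scales as (d₁/d₂)², so rate at 13.0 m:
11.3 × (1.55/13.0)² = 11.3 × 0.01422 = 0.1607 mR/h.
Dose = rate × time = 0.1607 mR/h × 3.000 h = 0.4821 mR.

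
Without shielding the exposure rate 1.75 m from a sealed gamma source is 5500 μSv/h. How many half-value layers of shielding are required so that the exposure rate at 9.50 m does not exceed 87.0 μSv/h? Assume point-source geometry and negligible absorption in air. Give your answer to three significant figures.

1.10 half-value layers

At 9.50 m, distance alone gives 5500 × (1.75/9.50)² = 5500 × 0.03393 = 186.6 μSv/h.
Further attenuation needed: 186.6/87.0 = 2.145.
n = log₂(2.145) = 1.101 half-value layers.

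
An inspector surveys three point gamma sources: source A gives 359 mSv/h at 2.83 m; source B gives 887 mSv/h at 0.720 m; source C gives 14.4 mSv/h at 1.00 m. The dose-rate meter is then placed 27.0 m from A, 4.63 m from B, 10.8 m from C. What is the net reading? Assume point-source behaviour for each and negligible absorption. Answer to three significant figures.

Each source contributes Iᵢ·(dᵢ/rᵢ)²; contributions add.
A: 359 × (2.83/27.0)² = 3.944 mSv/h
B: 887 × (0.720/4.63)² = 21.45 mSv/h
C: 14.4 × (1.00/10.8)² = 0.1235 mSv/h
Total = 3.944 + 21.45 + 0.1235 = 25.52 mSv/h.

25.5 mSv/h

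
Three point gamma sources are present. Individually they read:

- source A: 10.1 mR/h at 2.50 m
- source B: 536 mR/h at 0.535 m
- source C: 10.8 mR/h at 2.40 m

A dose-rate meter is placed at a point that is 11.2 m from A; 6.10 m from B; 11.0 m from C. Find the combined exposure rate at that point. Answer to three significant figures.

Each source contributes Iᵢ·(dᵢ/rᵢ)²; contributions add.
A: 10.1 × (2.50/11.2)² = 0.5032 mR/h
B: 536 × (0.535/6.10)² = 4.123 mR/h
C: 10.8 × (2.40/11.0)² = 0.5141 mR/h
Total = 0.5032 + 4.123 + 0.5141 = 5.140 mR/h.

5.14 mR/h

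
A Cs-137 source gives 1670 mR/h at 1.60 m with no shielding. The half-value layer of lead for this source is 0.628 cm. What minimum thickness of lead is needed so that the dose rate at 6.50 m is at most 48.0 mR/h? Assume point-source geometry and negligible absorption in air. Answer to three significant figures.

At 6.50 m, distance alone gives 1670 × (1.60/6.50)² = 1670 × 0.06059 = 101.2 mR/h.
Further attenuation needed: 101.2/48.0 = 2.108.
n = log₂(2.108) = 1.076 half-value layers.
Thickness = 1.076 × 0.628 cm = 0.6757 cm.

0.676 cm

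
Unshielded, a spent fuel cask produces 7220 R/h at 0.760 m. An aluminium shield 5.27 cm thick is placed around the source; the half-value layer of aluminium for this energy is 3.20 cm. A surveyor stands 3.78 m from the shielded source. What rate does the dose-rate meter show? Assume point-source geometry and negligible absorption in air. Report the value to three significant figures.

93.2 R/h

Distance alone: 7220 × (0.760/3.78)² = 7220 × 0.04042 = 291.8 R/h.
Shield: 5.27/3.20 = 1.647 half-value layers → attenuation 2^(−1.647) = 0.3193.
Combined: 291.8 × 0.3193 = 93.17 R/h.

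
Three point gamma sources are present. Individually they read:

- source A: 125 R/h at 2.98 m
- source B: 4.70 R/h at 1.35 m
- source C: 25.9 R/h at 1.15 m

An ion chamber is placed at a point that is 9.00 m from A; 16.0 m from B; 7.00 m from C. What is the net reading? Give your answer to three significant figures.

By superposition, sum each source's inverse-square contribution:
A: 125 × (2.98/9.00)² = 13.70 R/h
B: 4.70 × (1.35/16.0)² = 0.03346 R/h
C: 25.9 × (1.15/7.00)² = 0.6990 R/h
Total = 13.70 + 0.03346 + 0.6990 = 14.43 R/h.

14.4 R/h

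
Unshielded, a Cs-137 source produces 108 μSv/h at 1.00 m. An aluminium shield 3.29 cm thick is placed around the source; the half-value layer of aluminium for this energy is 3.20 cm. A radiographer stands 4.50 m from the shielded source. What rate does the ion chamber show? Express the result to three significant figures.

2.62 μSv/h

Distance alone: (1.00/4.50)² = 0.04938, so 108 × 0.04938 = 5.333 μSv/h.
Shield: 3.29/3.20 = 1.028 half-value layers → attenuation 2^(−1.028) = 0.4904.
Combined: 5.333 × 0.4904 = 2.615 μSv/h.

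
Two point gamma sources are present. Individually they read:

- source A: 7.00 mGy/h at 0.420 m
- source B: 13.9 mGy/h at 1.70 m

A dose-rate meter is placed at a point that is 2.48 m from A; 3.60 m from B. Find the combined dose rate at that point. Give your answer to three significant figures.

Each source contributes Iᵢ·(dᵢ/rᵢ)²; contributions add.
A: 7.00 × (0.420/2.48)² = 0.2008 mGy/h
B: 13.9 × (1.70/3.60)² = 3.100 mGy/h
Total = 0.2008 + 3.100 = 3.301 mGy/h.

3.30 mGy/h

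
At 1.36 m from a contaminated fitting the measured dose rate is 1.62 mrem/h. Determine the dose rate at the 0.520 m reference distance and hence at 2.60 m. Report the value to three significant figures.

By the inverse-square law,
At 0.520 m: 1.62 × (1.36/0.520)² = 1.62 × 6.840 = 11.08 mrem/h
At 2.60 m: 11.08 × (0.520/2.60)² = 11.08 × 0.04000 = 0.4432 mrem/h.

11.1 mrem/h; 0.443 mrem/h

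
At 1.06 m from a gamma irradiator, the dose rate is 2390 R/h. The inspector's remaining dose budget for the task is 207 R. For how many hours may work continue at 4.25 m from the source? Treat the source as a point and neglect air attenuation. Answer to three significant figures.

By the inverse-square law, rate at 4.25 m:
2390 × (1.06/4.25)² = 2390 × 0.06221 = 148.7 R/h.
Stay time = 207 R ÷ 148.7 R/h = 1.392 h.

1.39 h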